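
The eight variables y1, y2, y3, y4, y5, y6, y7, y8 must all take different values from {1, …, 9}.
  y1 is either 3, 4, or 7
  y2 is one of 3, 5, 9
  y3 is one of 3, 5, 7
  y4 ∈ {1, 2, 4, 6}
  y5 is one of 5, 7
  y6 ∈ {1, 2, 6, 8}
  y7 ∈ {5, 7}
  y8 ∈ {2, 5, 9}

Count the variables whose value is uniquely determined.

y5 and y7 share exactly the 2 values {5, 7}; by pigeonhole those values go to them, so strike 5, 7 from y1, y2, y3, y8.
y3 has just one choice, so y3 = 3. Strike 3 from y1, y2.
That leaves y1 = 4. Strike 4 from y4.
y2 has just one choice, so y2 = 9. So y8 can't be 9.
y8 has just one choice, so y8 = 2. Eliminate 2 elsewhere: y4, y6.
Determined: y1=4, y2=9, y3=3, y8=2. The other variables each still have more than one consistent value. That makes 4.

4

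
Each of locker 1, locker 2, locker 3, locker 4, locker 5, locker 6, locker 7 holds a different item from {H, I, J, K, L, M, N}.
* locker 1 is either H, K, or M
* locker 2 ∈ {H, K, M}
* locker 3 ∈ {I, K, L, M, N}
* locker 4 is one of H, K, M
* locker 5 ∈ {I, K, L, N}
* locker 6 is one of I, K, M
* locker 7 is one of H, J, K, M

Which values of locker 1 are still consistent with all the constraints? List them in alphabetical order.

Among the 7 variables, J fits only locker 7 (and all 7 values in {H, I, J, K, L, M, N} must be used), so locker 7 = J.
The 3 variables locker 1, locker 2, locker 4 are confined to {H, K, M}, which locks those values in; drop them from locker 3, locker 5, locker 6.
locker 6 must be I (only option left). Remove I from locker 3, locker 5.
No further eliminations apply; locker 1 can still be any of H, K, M.

H, K, M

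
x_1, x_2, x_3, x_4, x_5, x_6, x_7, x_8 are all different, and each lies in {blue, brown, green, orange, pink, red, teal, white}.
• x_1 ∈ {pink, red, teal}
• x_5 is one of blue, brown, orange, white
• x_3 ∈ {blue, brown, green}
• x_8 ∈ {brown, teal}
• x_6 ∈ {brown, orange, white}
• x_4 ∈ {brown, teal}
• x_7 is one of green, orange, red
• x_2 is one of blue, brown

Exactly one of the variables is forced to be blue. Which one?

x_2

The 8 variables draw from only 8 values {blue, brown, green, orange, pink, red, teal, white}, so each is used; only x_1 can be pink, hence x_1 = pink.
The 7 still-open variables draw from only 7 values {blue, brown, green, orange, red, teal, white}, so each is used; only x_7 can be red, hence x_7 = red.
Among the 6 still-open variables, green fits only x_3 (and all 6 values in {blue, brown, green, orange, teal, white} must be used), so x_3 = green.
x_4 and x_8 share exactly the 2 values {brown, teal}; by pigeonhole those values go to them, so strike brown, teal from x_2, x_5, x_6.
So blue goes to x_2.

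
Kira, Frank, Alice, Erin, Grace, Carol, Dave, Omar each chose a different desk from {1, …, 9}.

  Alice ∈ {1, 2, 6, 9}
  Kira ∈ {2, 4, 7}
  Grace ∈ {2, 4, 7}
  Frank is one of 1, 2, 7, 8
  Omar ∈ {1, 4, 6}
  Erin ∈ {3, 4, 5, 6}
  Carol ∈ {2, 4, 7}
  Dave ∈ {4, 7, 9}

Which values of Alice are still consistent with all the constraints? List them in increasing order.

Kira, Grace, Carol share exactly the 3 values {2, 4, 7}; by pigeonhole those values go to them, so strike 2, 4, 7 from Frank, Alice, Erin, Dave, Omar.
Dave's domain is down to {9}, so Dave = 9. Strike 9 from Alice.
Alice and Omar between them cover only {1, 6} — a naked pair. Remove those values from Frank, Erin.
Frank must be 8 (only option left).
No further eliminations apply; Alice can still be any of 1, 6.

1, 6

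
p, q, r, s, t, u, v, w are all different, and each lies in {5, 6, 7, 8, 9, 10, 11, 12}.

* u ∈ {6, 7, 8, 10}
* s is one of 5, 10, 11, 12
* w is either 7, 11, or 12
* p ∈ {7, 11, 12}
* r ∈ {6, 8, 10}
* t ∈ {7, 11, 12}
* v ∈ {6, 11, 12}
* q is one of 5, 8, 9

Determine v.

Among the 8 variables, 9 fits only q (and all 8 values in {5, 6, 7, 8, 9, 10, 11, 12} must be used), so q = 9.
The 7 still-open variables draw from only 7 values {5, 6, 7, 8, 10, 11, 12}, so each is used; only s can be 5, hence s = 5.
p, t, w between them cover only {7, 11, 12} — a naked triple. Remove those values from u, v.
So v = 6.

6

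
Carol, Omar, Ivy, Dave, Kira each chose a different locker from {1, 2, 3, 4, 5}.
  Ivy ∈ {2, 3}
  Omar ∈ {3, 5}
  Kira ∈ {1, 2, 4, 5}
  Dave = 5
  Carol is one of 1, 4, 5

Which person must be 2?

Ivy

Dave's domain is down to {5}, so Dave = 5. So Carol, Omar, Kira can't be 5.
Omar has just one choice, so Omar = 3. Strike 3 from Ivy.
So 2 goes to Ivy.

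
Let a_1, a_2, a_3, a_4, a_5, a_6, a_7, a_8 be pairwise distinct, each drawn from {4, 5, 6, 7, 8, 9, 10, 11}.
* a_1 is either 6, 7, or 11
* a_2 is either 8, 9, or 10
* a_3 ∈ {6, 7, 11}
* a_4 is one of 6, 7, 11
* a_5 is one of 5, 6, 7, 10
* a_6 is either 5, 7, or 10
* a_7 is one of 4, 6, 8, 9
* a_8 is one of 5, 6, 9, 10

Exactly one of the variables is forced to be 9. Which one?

a_8

The 8 variables draw from only 8 values {4, 5, 6, 7, 8, 9, 10, 11}, so each is used; only a_7 can be 4, hence a_7 = 4.
Among the 7 still-open variables, 8 fits only a_2 (and all 7 values in {5, 6, 7, 8, 9, 10, 11} must be used), so a_2 = 8.
The 6 still-open variables draw from only 6 values {5, 6, 7, 9, 10, 11}, so each is used; only a_8 can be 9, hence a_8 = 9.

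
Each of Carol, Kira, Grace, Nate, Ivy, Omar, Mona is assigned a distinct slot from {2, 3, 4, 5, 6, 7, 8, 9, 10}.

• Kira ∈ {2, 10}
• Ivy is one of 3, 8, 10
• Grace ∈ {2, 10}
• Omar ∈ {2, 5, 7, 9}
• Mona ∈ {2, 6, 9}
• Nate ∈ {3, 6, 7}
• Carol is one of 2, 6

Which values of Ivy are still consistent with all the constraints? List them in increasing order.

Kira and Grace share exactly the 2 values {2, 10}; by pigeonhole those values go to them, so strike 2, 10 from Carol, Ivy, Omar, Mona.
Carol has just one choice, so Carol = 6. Eliminate 6 elsewhere: Nate, Mona.
Mona's domain is down to {9}, so Mona = 9. Strike 9 from Omar.
No further eliminations apply; Ivy can still be any of 3, 8.

3, 8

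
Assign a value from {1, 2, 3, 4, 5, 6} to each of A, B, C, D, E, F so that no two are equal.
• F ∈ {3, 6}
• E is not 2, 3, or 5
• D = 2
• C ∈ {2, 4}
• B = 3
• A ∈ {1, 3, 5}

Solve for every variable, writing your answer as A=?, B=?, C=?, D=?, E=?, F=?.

A=5, B=3, C=4, D=2, E=1, F=6

B must be 3 (only option left). Eliminate 3 elsewhere: A, F.
D has just one choice, so D = 2. Strike 2 from C.
F has just one choice, so F = 6. Eliminate 6 elsewhere: E.
That leaves C = 4. Strike 4 from E.
That leaves E = 1. So A can't be 1.
A must be 5 (only option left).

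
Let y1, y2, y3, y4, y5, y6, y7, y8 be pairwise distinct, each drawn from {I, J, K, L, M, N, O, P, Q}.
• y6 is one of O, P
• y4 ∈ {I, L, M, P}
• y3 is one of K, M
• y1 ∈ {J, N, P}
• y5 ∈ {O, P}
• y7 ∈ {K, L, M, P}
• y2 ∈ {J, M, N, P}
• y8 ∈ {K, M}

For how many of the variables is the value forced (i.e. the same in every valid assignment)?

2

Among the 8 variables, I fits only y4 (and all 8 values in {I, J, K, L, M, N, O, P} must be used), so y4 = I.
The 7 still-open variables together cover exactly {J, K, L, M, N, O, P} — 7 values for 7 variables — and L appears only in y7's list, so y7 = L.
y3 and y8 between them cover only {K, M} — a naked pair. Remove those values from y2.
The 2 variables y5 and y6 are confined to {O, P}, which locks those values in; drop them from y1, y2.
Determined: y4=I, y7=L. The other variables each still have more than one consistent value. That makes 2.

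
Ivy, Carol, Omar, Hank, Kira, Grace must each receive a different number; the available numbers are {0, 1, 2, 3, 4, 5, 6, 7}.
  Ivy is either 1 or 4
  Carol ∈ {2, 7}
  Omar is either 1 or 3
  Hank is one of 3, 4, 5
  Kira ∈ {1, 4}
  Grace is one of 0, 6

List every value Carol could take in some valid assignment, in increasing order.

Ivy and Kira between them cover only {1, 4} — a naked pair. Remove those values from Omar, Hank.
That leaves Omar = 3. Remove 3 from Hank.
Hank has just one choice, so Hank = 5.
No further eliminations apply; Carol can still be any of 2, 7.

2, 7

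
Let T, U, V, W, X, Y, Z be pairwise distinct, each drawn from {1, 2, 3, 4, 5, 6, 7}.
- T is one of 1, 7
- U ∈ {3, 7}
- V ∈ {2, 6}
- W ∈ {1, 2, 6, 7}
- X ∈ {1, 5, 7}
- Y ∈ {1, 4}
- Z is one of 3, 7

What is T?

The 7 variables together cover exactly {1, 2, 3, 4, 5, 6, 7} — 7 values for 7 variables — and 4 appears only in Y's list, so Y = 4.
The 6 still-open variables draw from only 6 values {1, 2, 3, 5, 6, 7}, so each is used; only X can be 5, hence X = 5.
U and Z between them cover only {3, 7} — a naked pair. Remove those values from T, W.
So T = 1.

1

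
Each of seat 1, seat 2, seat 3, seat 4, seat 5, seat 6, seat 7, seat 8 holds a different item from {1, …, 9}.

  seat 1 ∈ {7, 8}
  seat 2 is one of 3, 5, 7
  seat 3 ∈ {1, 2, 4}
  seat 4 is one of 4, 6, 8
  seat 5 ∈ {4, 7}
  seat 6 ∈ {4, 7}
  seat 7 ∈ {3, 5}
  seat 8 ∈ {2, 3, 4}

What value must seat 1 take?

8

The 8 variables draw from only 8 values {1, 2, 3, 4, 5, 6, 7, 8}, so each is used; only seat 3 can be 1, hence seat 3 = 1.
Among the 7 still-open variables, 2 fits only seat 8 (and all 7 values in {2, 3, 4, 5, 6, 7, 8} must be used), so seat 8 = 2.
The 6 still-open variables draw from only 6 values {3, 4, 5, 6, 7, 8}, so each is used; only seat 4 can be 6, hence seat 4 = 6.
The 5 still-open variables draw from only 5 values {3, 4, 5, 7, 8}, so each is used; only seat 1 can be 8, hence seat 1 = 8.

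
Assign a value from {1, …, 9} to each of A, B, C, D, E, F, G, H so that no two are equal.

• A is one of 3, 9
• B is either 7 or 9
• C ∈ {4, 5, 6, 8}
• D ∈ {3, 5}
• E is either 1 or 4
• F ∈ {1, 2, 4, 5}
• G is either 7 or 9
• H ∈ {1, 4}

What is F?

2

B and G between them cover only {7, 9} — a naked pair. Remove those values from A.
A's domain is down to {3}, so A = 3. Eliminate 3 elsewhere: D.
D has just one choice, so D = 5. So C, F can't be 5.
E and H share exactly the 2 values {1, 4}; by pigeonhole those values go to them, so strike 1, 4 from C, F.
So F = 2.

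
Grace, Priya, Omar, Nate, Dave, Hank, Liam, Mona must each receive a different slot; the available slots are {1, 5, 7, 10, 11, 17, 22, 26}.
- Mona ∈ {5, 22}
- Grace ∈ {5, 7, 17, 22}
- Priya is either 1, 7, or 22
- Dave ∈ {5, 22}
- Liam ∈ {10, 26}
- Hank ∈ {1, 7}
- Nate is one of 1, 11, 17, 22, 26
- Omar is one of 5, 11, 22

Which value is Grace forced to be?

The 8 variables together cover exactly {1, 5, 7, 10, 11, 17, 22, 26} — 8 values for 8 variables — and 10 appears only in Liam's list, so Liam = 10.
The 7 still-open variables together cover exactly {1, 5, 7, 11, 17, 22, 26} — 7 values for 7 variables — and 26 appears only in Nate's list, so Nate = 26.
The 6 still-open variables draw from only 6 values {1, 5, 7, 11, 17, 22}, so each is used; only Omar can be 11, hence Omar = 11.
Among the 5 still-open variables, 17 fits only Grace (and all 5 values in {1, 5, 7, 17, 22} must be used), so Grace = 17.

17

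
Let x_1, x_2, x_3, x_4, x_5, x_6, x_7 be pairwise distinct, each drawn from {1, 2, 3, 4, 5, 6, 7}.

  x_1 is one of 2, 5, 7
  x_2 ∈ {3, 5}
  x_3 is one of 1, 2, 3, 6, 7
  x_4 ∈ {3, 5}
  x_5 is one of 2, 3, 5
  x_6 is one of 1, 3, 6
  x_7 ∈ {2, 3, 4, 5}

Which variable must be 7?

The 7 variables together cover exactly {1, 2, 3, 4, 5, 6, 7} — 7 values for 7 variables — and 4 appears only in x_7's list, so x_7 = 4.
x_2 and x_4 between them cover only {3, 5} — a naked pair. Remove those values from x_1, x_3, x_5, x_6.
x_5 has just one choice, so x_5 = 2. Remove 2 from x_1, x_3.
So 7 goes to x_1.

x_1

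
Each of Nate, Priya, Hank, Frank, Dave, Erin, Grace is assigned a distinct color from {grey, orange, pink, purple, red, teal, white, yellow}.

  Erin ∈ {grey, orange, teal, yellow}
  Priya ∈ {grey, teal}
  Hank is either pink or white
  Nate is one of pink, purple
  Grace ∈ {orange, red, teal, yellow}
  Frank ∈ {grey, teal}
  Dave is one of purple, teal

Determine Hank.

Priya and Frank share exactly the 2 values {grey, teal}; by pigeonhole those values go to them, so strike grey, teal from Dave, Erin, Grace.
Dave must be purple (only option left). So Nate can't be purple.
Nate must be pink (only option left). Remove pink from Hank.
So Hank = white.

white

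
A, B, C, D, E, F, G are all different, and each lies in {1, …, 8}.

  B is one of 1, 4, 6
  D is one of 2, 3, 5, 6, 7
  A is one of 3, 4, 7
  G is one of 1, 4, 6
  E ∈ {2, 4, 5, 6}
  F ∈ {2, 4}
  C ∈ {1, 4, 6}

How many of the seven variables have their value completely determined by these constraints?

2

B, C, G between them cover only {1, 4, 6} — a naked triple. Remove those values from A, D, E, F.
F has just one choice, so F = 2. Remove 2 from D, E.
That leaves E = 5. So D can't be 5.
Determined: E=5, F=2. The other variables each still have more than one consistent value. That makes 2.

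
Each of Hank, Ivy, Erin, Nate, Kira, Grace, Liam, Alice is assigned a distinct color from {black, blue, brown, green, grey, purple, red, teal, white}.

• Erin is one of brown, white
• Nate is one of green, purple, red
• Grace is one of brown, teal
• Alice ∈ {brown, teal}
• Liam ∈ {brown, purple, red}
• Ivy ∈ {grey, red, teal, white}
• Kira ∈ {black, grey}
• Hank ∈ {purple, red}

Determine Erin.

white

The 8 variables draw from only 8 values {black, brown, green, grey, purple, red, teal, white}, so each is used; only Kira can be black, hence Kira = black.
Among the 7 still-open variables, green fits only Nate (and all 7 values in {brown, green, grey, purple, red, teal, white} must be used), so Nate = green.
The 6 still-open variables draw from only 6 values {brown, grey, purple, red, teal, white}, so each is used; only Ivy can be grey, hence Ivy = grey.
The 5 still-open variables together cover exactly {brown, purple, red, teal, white} — 5 values for 5 variables — and white appears only in Erin's list, so Erin = white.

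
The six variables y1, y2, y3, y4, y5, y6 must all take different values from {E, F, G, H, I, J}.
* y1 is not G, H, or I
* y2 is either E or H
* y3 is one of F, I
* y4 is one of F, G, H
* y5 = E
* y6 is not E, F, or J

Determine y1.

J

y5 must be E (only option left). Remove E from y1, y2.
y2 must be H (only option left). Strike H from y4, y6.
The 4 still-open variables together cover exactly {F, G, I, J} — 4 values for 4 variables — and J appears only in y1's list, so y1 = J.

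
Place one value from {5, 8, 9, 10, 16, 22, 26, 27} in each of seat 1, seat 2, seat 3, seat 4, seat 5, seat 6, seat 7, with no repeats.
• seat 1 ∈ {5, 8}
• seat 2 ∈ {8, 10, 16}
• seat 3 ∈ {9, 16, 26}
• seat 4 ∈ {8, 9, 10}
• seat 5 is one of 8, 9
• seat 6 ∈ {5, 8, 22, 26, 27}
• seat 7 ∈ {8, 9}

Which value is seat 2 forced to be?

The 2 variables seat 5 and seat 7 are confined to {8, 9}, which locks those values in; drop them from seat 1, seat 2, seat 3, seat 4, seat 6.
seat 1's domain is down to {5}, so seat 1 = 5. So seat 6 can't be 5.
That leaves seat 4 = 10. Remove 10 from seat 2.
So seat 2 = 16.

16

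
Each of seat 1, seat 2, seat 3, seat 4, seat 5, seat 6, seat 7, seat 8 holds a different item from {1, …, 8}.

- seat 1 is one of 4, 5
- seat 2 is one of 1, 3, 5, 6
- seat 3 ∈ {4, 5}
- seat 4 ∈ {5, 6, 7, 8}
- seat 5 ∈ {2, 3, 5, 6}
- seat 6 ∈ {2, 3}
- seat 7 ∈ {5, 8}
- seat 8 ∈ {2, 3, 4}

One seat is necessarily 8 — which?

seat 7

Among the 8 variables, 1 fits only seat 2 (and all 8 values in {1, 2, 3, 4, 5, 6, 7, 8} must be used), so seat 2 = 1.
The 7 still-open variables together cover exactly {2, 3, 4, 5, 6, 7, 8} — 7 values for 7 variables — and 7 appears only in seat 4's list, so seat 4 = 7.
The 6 still-open variables draw from only 6 values {2, 3, 4, 5, 6, 8}, so each is used; only seat 5 can be 6, hence seat 5 = 6.
The 5 still-open variables draw from only 5 values {2, 3, 4, 5, 8}, so each is used; only seat 7 can be 8, hence seat 7 = 8.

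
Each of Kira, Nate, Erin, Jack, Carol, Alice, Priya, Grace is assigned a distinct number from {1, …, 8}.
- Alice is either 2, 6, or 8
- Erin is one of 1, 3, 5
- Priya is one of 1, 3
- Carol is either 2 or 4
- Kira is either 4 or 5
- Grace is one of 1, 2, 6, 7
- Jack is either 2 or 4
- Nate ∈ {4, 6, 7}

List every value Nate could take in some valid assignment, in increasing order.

6, 7

Among the 8 variables, 8 fits only Alice (and all 8 values in {1, 2, 3, 4, 5, 6, 7, 8} must be used), so Alice = 8.
Jack and Carol between them cover only {2, 4} — a naked pair. Remove those values from Kira, Nate, Grace.
Kira must be 5 (only option left). Strike 5 from Erin.
Erin and Priya between them cover only {1, 3} — a naked pair. Remove those values from Grace.
No further eliminations apply; Nate can still be any of 6, 7.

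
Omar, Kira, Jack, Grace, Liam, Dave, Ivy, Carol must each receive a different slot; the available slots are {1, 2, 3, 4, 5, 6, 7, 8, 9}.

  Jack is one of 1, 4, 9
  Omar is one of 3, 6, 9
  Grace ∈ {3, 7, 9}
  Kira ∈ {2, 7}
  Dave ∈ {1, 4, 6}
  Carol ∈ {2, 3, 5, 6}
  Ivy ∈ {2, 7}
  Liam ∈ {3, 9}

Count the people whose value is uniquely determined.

The 8 variables together cover exactly {1, 2, 3, 4, 5, 6, 7, 9} — 8 values for 8 variables — and 5 appears only in Carol's list, so Carol = 5.
The 2 variables Kira and Ivy are confined to {2, 7}, which locks those values in; drop them from Grace.
Grace and Liam share exactly the 2 values {3, 9}; by pigeonhole those values go to them, so strike 3, 9 from Omar, Jack.
Omar has just one choice, so Omar = 6. Strike 6 from Dave.
Determined: Omar=6, Carol=5. The other people each still have more than one consistent value. That makes 2.

2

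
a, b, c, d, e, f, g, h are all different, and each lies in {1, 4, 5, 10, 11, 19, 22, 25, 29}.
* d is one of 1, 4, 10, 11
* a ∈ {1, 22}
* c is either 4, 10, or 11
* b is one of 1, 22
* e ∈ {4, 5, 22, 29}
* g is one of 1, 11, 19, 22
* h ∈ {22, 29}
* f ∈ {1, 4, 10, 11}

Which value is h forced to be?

29

The 8 variables draw from only 8 values {1, 4, 5, 10, 11, 19, 22, 29}, so each is used; only e can be 5, hence e = 5.
The 7 still-open variables together cover exactly {1, 4, 10, 11, 19, 22, 29} — 7 values for 7 variables — and 19 appears only in g's list, so g = 19.
The 6 still-open variables together cover exactly {1, 4, 10, 11, 22, 29} — 6 values for 6 variables — and 29 appears only in h's list, so h = 29.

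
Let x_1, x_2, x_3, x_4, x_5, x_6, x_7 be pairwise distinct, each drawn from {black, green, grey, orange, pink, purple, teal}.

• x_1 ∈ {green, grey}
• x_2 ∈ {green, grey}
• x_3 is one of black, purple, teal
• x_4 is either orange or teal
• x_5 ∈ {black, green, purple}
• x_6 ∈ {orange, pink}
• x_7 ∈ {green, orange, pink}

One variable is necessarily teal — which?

The 2 variables x_1 and x_2 are confined to {green, grey}, which locks those values in; drop them from x_5, x_7.
x_6 and x_7 share exactly the 2 values {orange, pink}; by pigeonhole those values go to them, so strike orange, pink from x_4.
So teal goes to x_4.

x_4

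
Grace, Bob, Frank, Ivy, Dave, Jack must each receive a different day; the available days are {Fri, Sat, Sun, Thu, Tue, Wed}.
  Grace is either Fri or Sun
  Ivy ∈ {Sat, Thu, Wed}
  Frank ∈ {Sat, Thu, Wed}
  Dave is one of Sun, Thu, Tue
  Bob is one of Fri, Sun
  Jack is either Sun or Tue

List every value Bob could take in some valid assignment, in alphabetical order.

Fri, Sun

Grace and Bob share exactly the 2 values {Fri, Sun}; by pigeonhole those values go to them, so strike Fri, Sun from Dave, Jack.
Jack has just one choice, so Jack = Tue. Remove Tue from Dave.
That leaves Dave = Thu. Strike Thu from Frank, Ivy.
No further eliminations apply; Bob can still be any of Fri, Sun.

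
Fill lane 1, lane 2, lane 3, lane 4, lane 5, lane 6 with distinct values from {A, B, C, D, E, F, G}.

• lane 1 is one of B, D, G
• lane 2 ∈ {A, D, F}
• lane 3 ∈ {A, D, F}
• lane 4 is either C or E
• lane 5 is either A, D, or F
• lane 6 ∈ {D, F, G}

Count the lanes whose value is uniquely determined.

The 3 variables lane 2, lane 3, lane 5 are confined to {A, D, F}, which locks those values in; drop them from lane 1, lane 6.
lane 6's domain is down to {G}, so lane 6 = G. Eliminate G elsewhere: lane 1.
lane 1 has just one choice, so lane 1 = B.
Determined: lane 1=B, lane 6=G. The other lanes each still have more than one consistent value. That makes 2.

2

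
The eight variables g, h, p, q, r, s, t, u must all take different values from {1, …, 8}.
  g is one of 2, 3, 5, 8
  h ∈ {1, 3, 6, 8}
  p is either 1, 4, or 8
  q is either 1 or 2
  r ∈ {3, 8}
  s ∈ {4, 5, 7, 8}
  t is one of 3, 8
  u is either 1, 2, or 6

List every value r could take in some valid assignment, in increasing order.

The 8 variables draw from only 8 values {1, 2, 3, 4, 5, 6, 7, 8}, so each is used; only s can be 7, hence s = 7.
Among the 7 still-open variables, 4 fits only p (and all 7 values in {1, 2, 3, 4, 5, 6, 8} must be used), so p = 4.
The 6 still-open variables together cover exactly {1, 2, 3, 5, 6, 8} — 6 values for 6 variables — and 5 appears only in g's list, so g = 5.
r and t share exactly the 2 values {3, 8}; by pigeonhole those values go to them, so strike 3, 8 from h.
No further eliminations apply; r can still be any of 3, 8.

3, 8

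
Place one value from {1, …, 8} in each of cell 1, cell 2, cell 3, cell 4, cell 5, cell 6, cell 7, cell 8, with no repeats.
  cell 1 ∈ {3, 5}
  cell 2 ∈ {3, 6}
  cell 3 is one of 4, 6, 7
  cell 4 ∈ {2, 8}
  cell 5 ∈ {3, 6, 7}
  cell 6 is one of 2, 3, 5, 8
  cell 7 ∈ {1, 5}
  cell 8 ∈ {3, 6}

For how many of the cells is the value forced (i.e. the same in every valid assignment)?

4

The 8 variables together cover exactly {1, 2, 3, 4, 5, 6, 7, 8} — 8 values for 8 variables — and 1 appears only in cell 7's list, so cell 7 = 1.
Among the 7 still-open variables, 4 fits only cell 3 (and all 7 values in {2, 3, 4, 5, 6, 7, 8} must be used), so cell 3 = 4.
The 6 still-open variables draw from only 6 values {2, 3, 5, 6, 7, 8}, so each is used; only cell 5 can be 7, hence cell 5 = 7.
cell 2 and cell 8 between them cover only {3, 6} — a naked pair. Remove those values from cell 1, cell 6.
cell 1 has just one choice, so cell 1 = 5. Remove 5 from cell 6.
Determined: cell 1=5, cell 3=4, cell 5=7, cell 7=1. The other cells each still have more than one consistent value. That makes 4.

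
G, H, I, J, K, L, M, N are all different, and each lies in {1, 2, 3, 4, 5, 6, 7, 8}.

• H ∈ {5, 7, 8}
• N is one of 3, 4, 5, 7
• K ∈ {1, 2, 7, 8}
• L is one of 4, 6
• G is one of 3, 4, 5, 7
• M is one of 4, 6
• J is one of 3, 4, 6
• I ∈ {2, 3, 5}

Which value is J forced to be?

3

Among the 8 variables, 1 fits only K (and all 8 values in {1, 2, 3, 4, 5, 6, 7, 8} must be used), so K = 1.
The 7 still-open variables together cover exactly {2, 3, 4, 5, 6, 7, 8} — 7 values for 7 variables — and 2 appears only in I's list, so I = 2.
Among the 6 still-open variables, 8 fits only H (and all 6 values in {3, 4, 5, 6, 7, 8} must be used), so H = 8.
L and M between them cover only {4, 6} — a naked pair. Remove those values from G, J, N.
So J = 3.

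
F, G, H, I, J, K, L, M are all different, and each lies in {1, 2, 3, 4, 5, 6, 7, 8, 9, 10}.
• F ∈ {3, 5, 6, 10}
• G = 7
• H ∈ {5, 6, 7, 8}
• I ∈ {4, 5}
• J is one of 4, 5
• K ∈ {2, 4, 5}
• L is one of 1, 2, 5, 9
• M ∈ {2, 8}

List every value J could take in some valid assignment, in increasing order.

G must be 7 (only option left). Strike 7 from H.
The 2 variables I and J are confined to {4, 5}, which locks those values in; drop them from F, H, K, L.
K must be 2 (only option left). Remove 2 from L, M.
M's domain is down to {8}, so M = 8. Eliminate 8 elsewhere: H.
That leaves H = 6. Strike 6 from F.
No further eliminations apply; J can still be any of 4, 5.

4, 5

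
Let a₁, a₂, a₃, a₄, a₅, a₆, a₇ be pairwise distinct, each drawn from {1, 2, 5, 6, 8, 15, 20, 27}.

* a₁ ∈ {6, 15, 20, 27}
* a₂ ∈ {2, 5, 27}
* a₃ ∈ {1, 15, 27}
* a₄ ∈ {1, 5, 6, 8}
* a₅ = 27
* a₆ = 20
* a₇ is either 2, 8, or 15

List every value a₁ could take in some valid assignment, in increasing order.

a₅'s domain is down to {27}, so a₅ = 27. Eliminate 27 elsewhere: a₁, a₂, a₃.
a₆ must be 20 (only option left). Eliminate 20 elsewhere: a₁.
No further eliminations apply; a₁ can still be any of 6, 15.

6, 15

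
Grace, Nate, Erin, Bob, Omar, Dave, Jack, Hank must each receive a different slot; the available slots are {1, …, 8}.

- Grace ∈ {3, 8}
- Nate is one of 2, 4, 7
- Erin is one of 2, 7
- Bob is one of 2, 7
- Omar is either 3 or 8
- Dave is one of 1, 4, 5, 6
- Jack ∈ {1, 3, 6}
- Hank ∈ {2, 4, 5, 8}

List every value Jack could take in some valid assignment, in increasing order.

1, 6

Grace and Omar between them cover only {3, 8} — a naked pair. Remove those values from Jack, Hank.
Erin and Bob share exactly the 2 values {2, 7}; by pigeonhole those values go to them, so strike 2, 7 from Nate, Hank.
Nate's domain is down to {4}, so Nate = 4. So Dave, Hank can't be 4.
Hank must be 5 (only option left). So Dave can't be 5.
No further eliminations apply; Jack can still be any of 1, 6.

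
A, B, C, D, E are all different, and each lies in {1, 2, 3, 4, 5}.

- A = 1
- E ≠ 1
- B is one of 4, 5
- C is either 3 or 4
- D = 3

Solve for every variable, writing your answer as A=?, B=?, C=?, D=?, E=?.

A=1, B=5, C=4, D=3, E=2

A must be 1 (only option left).
That leaves D = 3. Remove 3 from C, E.
C's domain is down to {4}, so C = 4. So B, E can't be 4.
That leaves B = 5. So E can't be 5.
E's domain is down to {2}, so E = 2.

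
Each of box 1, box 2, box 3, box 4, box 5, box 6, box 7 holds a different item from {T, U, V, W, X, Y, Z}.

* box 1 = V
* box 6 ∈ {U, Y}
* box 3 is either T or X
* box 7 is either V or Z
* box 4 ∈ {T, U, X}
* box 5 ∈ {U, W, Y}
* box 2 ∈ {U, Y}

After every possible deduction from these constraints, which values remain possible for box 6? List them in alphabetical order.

box 1's domain is down to {V}, so box 1 = V. Eliminate V elsewhere: box 7.
box 7's domain is down to {Z}, so box 7 = Z.
The 5 still-open variables together cover exactly {T, U, W, X, Y} — 5 values for 5 variables — and W appears only in box 5's list, so box 5 = W.
box 2 and box 6 between them cover only {U, Y} — a naked pair. Remove those values from box 4.
No further eliminations apply; box 6 can still be any of U, Y.

U, Y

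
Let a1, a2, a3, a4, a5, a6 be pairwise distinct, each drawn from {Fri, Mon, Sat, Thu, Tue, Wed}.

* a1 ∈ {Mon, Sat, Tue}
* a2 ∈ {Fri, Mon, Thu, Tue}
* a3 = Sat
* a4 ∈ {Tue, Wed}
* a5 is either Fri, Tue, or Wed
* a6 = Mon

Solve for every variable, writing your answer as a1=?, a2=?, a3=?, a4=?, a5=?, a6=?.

a3 has just one choice, so a3 = Sat. Strike Sat from a1.
That leaves a6 = Mon. Remove Mon from a1, a2.
a1's domain is down to {Tue}, so a1 = Tue. Remove Tue from a2, a4, a5.
a4 has just one choice, so a4 = Wed. Remove Wed from a5.
a5's domain is down to {Fri}, so a5 = Fri. So a2 can't be Fri.
That leaves a2 = Thu.

a1=Tue, a2=Thu, a3=Sat, a4=Wed, a5=Fri, a6=Mon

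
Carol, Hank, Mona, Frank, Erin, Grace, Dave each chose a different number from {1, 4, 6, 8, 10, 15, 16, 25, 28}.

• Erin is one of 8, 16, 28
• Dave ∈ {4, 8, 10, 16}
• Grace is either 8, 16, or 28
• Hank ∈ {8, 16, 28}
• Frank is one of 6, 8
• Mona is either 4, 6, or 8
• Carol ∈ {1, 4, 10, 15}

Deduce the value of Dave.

Hank, Erin, Grace between them cover only {8, 16, 28} — a naked triple. Remove those values from Mona, Frank, Dave.
That leaves Frank = 6. Remove 6 from Mona.
Mona has just one choice, so Mona = 4. Eliminate 4 elsewhere: Carol, Dave.
So Dave = 10.

10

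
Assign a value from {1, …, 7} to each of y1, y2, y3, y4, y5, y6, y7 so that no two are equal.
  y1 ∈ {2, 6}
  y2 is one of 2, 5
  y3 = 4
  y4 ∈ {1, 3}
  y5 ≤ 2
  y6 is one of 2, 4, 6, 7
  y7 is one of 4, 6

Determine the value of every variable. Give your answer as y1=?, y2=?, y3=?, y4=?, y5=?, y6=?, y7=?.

y3 must be 4 (only option left). Eliminate 4 elsewhere: y6, y7.
That leaves y7 = 6. Remove 6 from y1, y6.
y1's domain is down to {2}, so y1 = 2. Eliminate 2 elsewhere: y2, y5, y6.
y2 must be 5 (only option left).
That leaves y5 = 1. Strike 1 from y4.
y6 must be 7 (only option left).
y4 must be 3 (only option left).

y1=2, y2=5, y3=4, y4=3, y5=1, y6=7, y7=6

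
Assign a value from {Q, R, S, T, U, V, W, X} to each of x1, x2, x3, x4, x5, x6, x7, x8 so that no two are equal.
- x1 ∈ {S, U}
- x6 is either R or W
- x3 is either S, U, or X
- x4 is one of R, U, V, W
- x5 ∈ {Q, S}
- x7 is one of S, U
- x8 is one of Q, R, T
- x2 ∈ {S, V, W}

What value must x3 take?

The 8 variables draw from only 8 values {Q, R, S, T, U, V, W, X}, so each is used; only x8 can be T, hence x8 = T.
The 7 still-open variables together cover exactly {Q, R, S, U, V, W, X} — 7 values for 7 variables — and Q appears only in x5's list, so x5 = Q.
Among the 6 still-open variables, X fits only x3 (and all 6 values in {R, S, U, V, W, X} must be used), so x3 = X.

X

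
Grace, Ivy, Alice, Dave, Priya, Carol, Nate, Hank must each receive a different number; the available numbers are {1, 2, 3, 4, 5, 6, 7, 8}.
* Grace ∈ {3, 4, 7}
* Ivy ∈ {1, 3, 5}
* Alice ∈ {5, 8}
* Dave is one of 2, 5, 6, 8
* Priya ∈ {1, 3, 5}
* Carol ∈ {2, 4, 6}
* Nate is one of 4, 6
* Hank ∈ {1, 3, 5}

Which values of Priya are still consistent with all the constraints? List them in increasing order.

The 8 variables together cover exactly {1, 2, 3, 4, 5, 6, 7, 8} — 8 values for 8 variables — and 7 appears only in Grace's list, so Grace = 7.
Ivy, Priya, Hank between them cover only {1, 3, 5} — a naked triple. Remove those values from Alice, Dave.
That leaves Alice = 8. So Dave can't be 8.
No further eliminations apply; Priya can still be any of 1, 3, 5.

1, 3, 5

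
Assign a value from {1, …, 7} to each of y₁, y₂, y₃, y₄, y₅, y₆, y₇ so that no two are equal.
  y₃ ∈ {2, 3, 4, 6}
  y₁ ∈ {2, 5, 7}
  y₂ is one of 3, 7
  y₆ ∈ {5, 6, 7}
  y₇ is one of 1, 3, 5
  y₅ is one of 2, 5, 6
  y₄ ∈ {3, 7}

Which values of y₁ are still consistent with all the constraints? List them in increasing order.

2, 5

Among the 7 variables, 1 fits only y₇ (and all 7 values in {1, 2, 3, 4, 5, 6, 7} must be used), so y₇ = 1.
The 6 still-open variables draw from only 6 values {2, 3, 4, 5, 6, 7}, so each is used; only y₃ can be 4, hence y₃ = 4.
y₂ and y₄ between them cover only {3, 7} — a naked pair. Remove those values from y₁, y₆.
No further eliminations apply; y₁ can still be any of 2, 5.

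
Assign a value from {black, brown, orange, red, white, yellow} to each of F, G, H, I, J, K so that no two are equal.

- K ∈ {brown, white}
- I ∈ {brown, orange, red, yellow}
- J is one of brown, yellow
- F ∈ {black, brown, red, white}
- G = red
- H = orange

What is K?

G's domain is down to {red}, so G = red. So F, I can't be red.
H must be orange (only option left). So I can't be orange.
The 4 still-open variables together cover exactly {black, brown, white, yellow} — 4 values for 4 variables — and black appears only in F's list, so F = black.
The 3 still-open variables together cover exactly {brown, white, yellow} — 3 values for 3 variables — and white appears only in K's list, so K = white.

white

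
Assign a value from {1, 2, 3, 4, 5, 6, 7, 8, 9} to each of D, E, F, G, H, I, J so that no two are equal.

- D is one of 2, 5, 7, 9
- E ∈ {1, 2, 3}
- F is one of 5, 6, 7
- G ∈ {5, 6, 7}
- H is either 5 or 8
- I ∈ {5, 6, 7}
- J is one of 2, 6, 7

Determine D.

The 3 variables F, G, I are confined to {5, 6, 7}, which locks those values in; drop them from D, H, J.
H's domain is down to {8}, so H = 8.
J must be 2 (only option left). So D, E can't be 2.
So D = 9.

9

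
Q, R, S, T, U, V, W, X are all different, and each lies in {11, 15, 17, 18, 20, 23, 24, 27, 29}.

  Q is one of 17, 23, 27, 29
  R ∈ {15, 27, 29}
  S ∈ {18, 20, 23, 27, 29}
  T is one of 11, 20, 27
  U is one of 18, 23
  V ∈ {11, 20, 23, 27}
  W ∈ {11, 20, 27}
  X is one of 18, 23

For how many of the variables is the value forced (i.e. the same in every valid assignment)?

The 8 variables draw from only 8 values {11, 15, 17, 18, 20, 23, 27, 29}, so each is used; only R can be 15, hence R = 15.
The 7 still-open variables together cover exactly {11, 17, 18, 20, 23, 27, 29} — 7 values for 7 variables — and 17 appears only in Q's list, so Q = 17.
Among the 6 still-open variables, 29 fits only S (and all 6 values in {11, 18, 20, 23, 27, 29} must be used), so S = 29.
U and X between them cover only {18, 23} — a naked pair. Remove those values from V.
Determined: Q=17, R=15, S=29. The other variables each still have more than one consistent value. That makes 3.

3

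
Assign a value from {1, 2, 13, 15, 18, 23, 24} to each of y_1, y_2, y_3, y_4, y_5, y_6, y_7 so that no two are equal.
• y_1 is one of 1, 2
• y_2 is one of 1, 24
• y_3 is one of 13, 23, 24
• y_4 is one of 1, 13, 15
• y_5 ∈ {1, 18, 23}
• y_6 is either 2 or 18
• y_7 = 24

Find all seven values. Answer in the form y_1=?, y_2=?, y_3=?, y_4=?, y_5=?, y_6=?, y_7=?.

y_1=2, y_2=1, y_3=13, y_4=15, y_5=23, y_6=18, y_7=24

y_7 must be 24 (only option left). So y_2, y_3 can't be 24.
y_2 must be 1 (only option left). Strike 1 from y_1, y_4, y_5.
That leaves y_1 = 2. Eliminate 2 elsewhere: y_6.
That leaves y_6 = 18. Strike 18 from y_5.
y_5's domain is down to {23}, so y_5 = 23. Strike 23 from y_3.
y_3's domain is down to {13}, so y_3 = 13. Strike 13 from y_4.
y_4's domain is down to {15}, so y_4 = 15.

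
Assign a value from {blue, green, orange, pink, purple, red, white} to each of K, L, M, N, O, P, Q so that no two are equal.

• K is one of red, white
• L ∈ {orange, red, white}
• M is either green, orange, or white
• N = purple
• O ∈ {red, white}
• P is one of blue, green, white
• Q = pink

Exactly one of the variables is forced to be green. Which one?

N's domain is down to {purple}, so N = purple.
Q has just one choice, so Q = pink.
Among the 5 still-open variables, blue fits only P (and all 5 values in {blue, green, orange, red, white} must be used), so P = blue.
The 4 still-open variables draw from only 4 values {green, orange, red, white}, so each is used; only M can be green, hence M = green.

M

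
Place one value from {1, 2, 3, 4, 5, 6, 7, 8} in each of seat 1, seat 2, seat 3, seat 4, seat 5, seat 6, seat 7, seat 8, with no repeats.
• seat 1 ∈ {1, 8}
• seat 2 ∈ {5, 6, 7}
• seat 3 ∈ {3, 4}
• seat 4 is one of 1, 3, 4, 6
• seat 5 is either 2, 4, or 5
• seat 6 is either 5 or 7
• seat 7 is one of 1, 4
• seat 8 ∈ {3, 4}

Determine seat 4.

6

Among the 8 variables, 2 fits only seat 5 (and all 8 values in {1, 2, 3, 4, 5, 6, 7, 8} must be used), so seat 5 = 2.
The 7 still-open variables draw from only 7 values {1, 3, 4, 5, 6, 7, 8}, so each is used; only seat 1 can be 8, hence seat 1 = 8.
seat 3 and seat 8 share exactly the 2 values {3, 4}; by pigeonhole those values go to them, so strike 3, 4 from seat 4, seat 7.
seat 7's domain is down to {1}, so seat 7 = 1. So seat 4 can't be 1.
So seat 4 = 6.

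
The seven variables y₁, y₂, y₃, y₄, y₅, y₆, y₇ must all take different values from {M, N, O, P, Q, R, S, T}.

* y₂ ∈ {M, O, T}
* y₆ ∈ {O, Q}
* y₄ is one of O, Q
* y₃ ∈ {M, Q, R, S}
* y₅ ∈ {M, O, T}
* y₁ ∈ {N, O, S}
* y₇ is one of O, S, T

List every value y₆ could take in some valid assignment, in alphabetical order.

O, Q

The 7 variables draw from only 7 values {M, N, O, Q, R, S, T}, so each is used; only y₁ can be N, hence y₁ = N.
The 6 still-open variables together cover exactly {M, O, Q, R, S, T} — 6 values for 6 variables — and R appears only in y₃'s list, so y₃ = R.
Among the 5 still-open variables, S fits only y₇ (and all 5 values in {M, O, Q, S, T} must be used), so y₇ = S.
y₄ and y₆ between them cover only {O, Q} — a naked pair. Remove those values from y₂, y₅.
No further eliminations apply; y₆ can still be any of O, Q.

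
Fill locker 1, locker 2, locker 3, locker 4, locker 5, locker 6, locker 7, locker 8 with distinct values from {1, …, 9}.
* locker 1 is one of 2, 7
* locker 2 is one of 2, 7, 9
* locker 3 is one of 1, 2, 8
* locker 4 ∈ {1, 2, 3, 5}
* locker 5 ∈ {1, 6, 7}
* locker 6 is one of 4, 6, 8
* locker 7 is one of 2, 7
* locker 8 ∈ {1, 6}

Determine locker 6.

4

The 2 variables locker 1 and locker 7 are confined to {2, 7}, which locks those values in; drop them from locker 2, locker 3, locker 4, locker 5.
locker 2's domain is down to {9}, so locker 2 = 9.
The 2 variables locker 5 and locker 8 are confined to {1, 6}, which locks those values in; drop them from locker 3, locker 4, locker 6.
locker 3 has just one choice, so locker 3 = 8. Strike 8 from locker 6.
So locker 6 = 4.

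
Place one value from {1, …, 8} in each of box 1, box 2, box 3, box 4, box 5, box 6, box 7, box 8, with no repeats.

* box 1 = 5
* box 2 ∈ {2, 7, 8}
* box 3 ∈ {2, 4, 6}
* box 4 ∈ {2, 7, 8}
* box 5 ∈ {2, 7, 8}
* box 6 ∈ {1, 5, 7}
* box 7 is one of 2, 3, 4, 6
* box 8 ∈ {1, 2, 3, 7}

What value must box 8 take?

box 1 has just one choice, so box 1 = 5. Strike 5 from box 6.
box 2, box 4, box 5 share exactly the 3 values {2, 7, 8}; by pigeonhole those values go to them, so strike 2, 7, 8 from box 3, box 6, box 7, box 8.
box 6 must be 1 (only option left). Remove 1 from box 8.
So box 8 = 3.

3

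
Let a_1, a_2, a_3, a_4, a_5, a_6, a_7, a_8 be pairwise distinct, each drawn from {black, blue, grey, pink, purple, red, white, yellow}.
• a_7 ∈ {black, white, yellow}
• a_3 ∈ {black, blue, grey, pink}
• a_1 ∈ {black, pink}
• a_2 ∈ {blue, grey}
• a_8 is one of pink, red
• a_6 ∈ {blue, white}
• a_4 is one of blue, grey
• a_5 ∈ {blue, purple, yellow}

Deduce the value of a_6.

Among the 8 variables, purple fits only a_5 (and all 8 values in {black, blue, grey, pink, purple, red, white, yellow} must be used), so a_5 = purple.
Among the 7 still-open variables, red fits only a_8 (and all 7 values in {black, blue, grey, pink, red, white, yellow} must be used), so a_8 = red.
The 6 still-open variables together cover exactly {black, blue, grey, pink, white, yellow} — 6 values for 6 variables — and yellow appears only in a_7's list, so a_7 = yellow.
Among the 5 still-open variables, white fits only a_6 (and all 5 values in {black, blue, grey, pink, white} must be used), so a_6 = white.

white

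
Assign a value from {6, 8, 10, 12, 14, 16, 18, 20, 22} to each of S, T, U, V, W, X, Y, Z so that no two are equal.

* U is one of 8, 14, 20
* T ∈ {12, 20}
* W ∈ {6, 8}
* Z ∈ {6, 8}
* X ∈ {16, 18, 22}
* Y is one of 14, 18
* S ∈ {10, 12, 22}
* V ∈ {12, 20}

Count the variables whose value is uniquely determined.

The 2 variables T and V are confined to {12, 20}, which locks those values in; drop them from S, U.
W and Z share exactly the 2 values {6, 8}; by pigeonhole those values go to them, so strike 6, 8 from U.
U has just one choice, so U = 14. So Y can't be 14.
Y has just one choice, so Y = 18. So X can't be 18.
Determined: U=14, Y=18. The other variables each still have more than one consistent value. That makes 2.

2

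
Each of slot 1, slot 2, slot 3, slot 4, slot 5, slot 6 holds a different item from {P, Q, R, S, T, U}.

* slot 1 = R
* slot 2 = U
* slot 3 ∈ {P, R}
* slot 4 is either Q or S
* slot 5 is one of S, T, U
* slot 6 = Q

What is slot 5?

T

slot 1's domain is down to {R}, so slot 1 = R. Remove R from slot 3.
slot 2 has just one choice, so slot 2 = U. So slot 5 can't be U.
slot 3's domain is down to {P}, so slot 3 = P.
slot 6 has just one choice, so slot 6 = Q. So slot 4 can't be Q.
slot 4 must be S (only option left). Strike S from slot 5.
So slot 5 = T.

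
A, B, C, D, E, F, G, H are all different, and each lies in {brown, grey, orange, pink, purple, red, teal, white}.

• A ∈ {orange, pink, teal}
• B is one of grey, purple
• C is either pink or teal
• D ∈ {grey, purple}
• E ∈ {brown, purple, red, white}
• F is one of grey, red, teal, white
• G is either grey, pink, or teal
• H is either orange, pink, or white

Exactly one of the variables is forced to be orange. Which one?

A

The 8 variables together cover exactly {brown, grey, orange, pink, purple, red, teal, white} — 8 values for 8 variables — and brown appears only in E's list, so E = brown.
Among the 7 still-open variables, red fits only F (and all 7 values in {grey, orange, pink, purple, red, teal, white} must be used), so F = red.
Among the 6 still-open variables, white fits only H (and all 6 values in {grey, orange, pink, purple, teal, white} must be used), so H = white.
The 5 still-open variables together cover exactly {grey, orange, pink, purple, teal} — 5 values for 5 variables — and orange appears only in A's list, so A = orange.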